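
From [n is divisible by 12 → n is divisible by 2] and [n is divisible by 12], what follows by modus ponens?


Modus ponens: from (P → Q) and P, infer Q.
P = 'n is divisible by 12' is asserted, and P → Q holds, so Q follows.

n is divisible by 2.


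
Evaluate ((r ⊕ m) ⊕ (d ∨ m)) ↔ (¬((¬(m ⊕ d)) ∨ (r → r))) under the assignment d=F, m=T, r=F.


Substitute d=F, m=T, r=F:
r ⊕ m = F ⊕ T = T
d ∨ m = F ∨ T = T
(r ⊕ m) ⊕ (d ∨ m) = T ⊕ T = F
m ⊕ d = T ⊕ F = T
¬(m ⊕ d) = F
r → r = F → F = T
(¬(m ⊕ d)) ∨ (r → r) = F ∨ T = T
¬((¬(m ⊕ d)) ∨ (r → r)) = F
((r ⊕ m) ⊕ (d ∨ m)) ↔ (¬((¬(m ⊕ d)) ∨ (r → r))) = F ↔ F = T

T


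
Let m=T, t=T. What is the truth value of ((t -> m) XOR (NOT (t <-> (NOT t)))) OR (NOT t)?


Substitute m=T, t=T:
t -> m = T -> T = T
NOT t = F
t <-> (NOT t) = T <-> F = F
NOT (t <-> (NOT t)) = T
(t -> m) XOR (NOT (t <-> (NOT t))) = T XOR T = F
NOT t = F
((t -> m) XOR (NOT (t <-> (NOT t)))) OR (NOT t) = F OR F = F

F


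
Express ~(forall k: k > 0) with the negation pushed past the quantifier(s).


¬(forall x: φ) = exists x: ¬φ, and ¬(exists x: φ) = forall x: ¬φ.
Apply to the universal statement.

exists k: ~(k > 0)


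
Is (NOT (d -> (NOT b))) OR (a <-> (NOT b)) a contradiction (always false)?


Truth table over {a, b, d}:
a | b | d | φ
-------------
F | F | F | F
T | F | F | T
F | T | F | T
T | T | F | F
F | F | T | F
T | F | T | T
F | T | T | T
T | T | T | T
Satisfying assignment at row 2: a=T, b=F, d=F gives T.

No, it is not a contradiction.


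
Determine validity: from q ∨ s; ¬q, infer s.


This matches the form of disjunctive syllogism: the conclusion follows in every model of the premises.

Valid.


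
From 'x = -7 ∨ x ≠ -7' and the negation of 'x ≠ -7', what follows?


Disjunctive syllogism: from (P ∨ Q) and ¬P, infer Q.
One disjunct, 'x ≠ -7', is ruled out; the other must hold.

x = -7


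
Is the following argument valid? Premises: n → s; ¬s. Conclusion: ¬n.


This matches the form of modus tollens: the conclusion follows in every model of the premises.

Valid.


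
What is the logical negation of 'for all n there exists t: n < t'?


Negation flips each quantifier (∀↔∃) and negates the inner predicate.
¬(for all n there exists t: φ) = there exists n for all t: ¬φ.

there exists n for all t: NOT(n < t)


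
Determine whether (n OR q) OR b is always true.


Build the truth table over {b, n, q}:
b | n | q | φ
-------------
F | F | F | F
T | F | F | T
F | T | F | T
T | T | F | T
F | F | T | T
T | F | T | T
F | T | T | T
T | T | T | T
Counterexample at row 1: with b=F, n=F, q=F, the formula is F.

No, it is not a tautology.


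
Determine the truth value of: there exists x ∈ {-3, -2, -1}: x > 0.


Evaluate the predicate on each element: -3:F, -2:F, -1:F.
No element satisfies the predicate.

F


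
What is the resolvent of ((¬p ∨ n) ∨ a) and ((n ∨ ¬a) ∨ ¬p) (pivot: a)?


The clauses contain complementary literals a and ¬a.
Resolution eliminates this pair and disjoins the remaining literals (merging duplicates).

(¬p ∨ n)


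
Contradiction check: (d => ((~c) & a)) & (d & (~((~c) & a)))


Truth table over {a, c, d}:
a | c | d | φ
-------------
False | False | False | False
True | False | False | False
False | True | False | False
True | True | False | False
False | False | True | False
True | False | True | False
False | True | True | False
True | True | True | False
Every row is false.

Yes, it is a contradiction.


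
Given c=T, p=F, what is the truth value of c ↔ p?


Biconditional is true when both operands have the same truth value.
Substitute: c=T, p=F.
T ↔ F evaluates to F.

F


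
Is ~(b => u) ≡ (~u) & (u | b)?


Compare truth tables:
b | u | φ | ψ
-------------
False | False | False | False
True | False | True | True
False | True | False | False
True | True | False | False
The columns φ and ψ agree on every row.

Yes, they are logically equivalent.


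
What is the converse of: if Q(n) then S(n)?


The converse of (P → Q) is (Q → P). It is not in general equivalent to the original.
Here P = 'Q(n)' and Q = 'S(n)'.

If S(n), then Q(n).


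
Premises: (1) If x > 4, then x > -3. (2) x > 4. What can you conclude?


Modus ponens: from (P → Q) and P, infer Q.
P = 'x > 4' is asserted, and P → Q holds, so Q follows.

x > -3.


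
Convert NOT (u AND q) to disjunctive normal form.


Step 1: Apply De Morgan: ¬(u ∧ q) = ¬u ∨ ¬q.

(NOT u) OR (NOT q)


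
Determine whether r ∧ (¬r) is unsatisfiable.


Truth table over {r}:
r | φ
-----
F | F
T | F
Every row is false.

Yes, it is a contradiction.


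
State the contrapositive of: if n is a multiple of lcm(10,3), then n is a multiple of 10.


The contrapositive of (P → Q) is (¬Q → ¬P); it is logically equivalent to the original.
Here P = 'n is a multiple of lcm(10,3)' and Q = 'n is a multiple of 10'.

If not (n is a multiple of 10), then not (n is a multiple of lcm(10,3)).


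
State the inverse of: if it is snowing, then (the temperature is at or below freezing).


The inverse of (P → Q) is (¬P → ¬Q). It is equivalent to the converse, not to the original.
Here P = 'it is snowing' and Q = '(the temperature is at or below freezing)'.

If not (it is snowing), then not ((the temperature is at or below freezing)).


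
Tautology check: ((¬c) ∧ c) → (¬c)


Build the truth table over {c}:
c | φ
-----
F | T
T | T
Every row evaluates to true.

Yes, it is a tautology.


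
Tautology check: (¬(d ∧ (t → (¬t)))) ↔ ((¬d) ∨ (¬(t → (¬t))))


Build the truth table over {d, t}:
d | t | φ
---------
F | F | T
T | F | T
F | T | T
T | T | T
Every row evaluates to true.

Yes, it is a tautology.


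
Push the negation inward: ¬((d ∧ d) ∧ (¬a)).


De Morgan: the negation of a conjunction is the disjunction of the negations.
Distribute ¬ across ∧, flipping it to ∨, and negate each literal.

((¬d) ∨ (¬d)) ∨ a


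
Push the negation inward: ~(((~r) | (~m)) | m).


De Morgan: the negation of a disjunction is the conjunction of the negations.
Distribute ~ across |, flipping it to &, and negate each literal.

(r & m) & (~m)


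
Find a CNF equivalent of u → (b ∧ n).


Step 1: Rewrite u → (b ∧ n) as ¬u ∨ (b ∧ n).
Step 2: Distribute ∨ over ∧.

((¬u) ∨ b) ∧ ((¬u) ∨ n)


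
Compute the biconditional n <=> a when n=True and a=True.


Biconditional is true when both operands have the same truth value.
Substitute: n=True, a=True.
True <=> True evaluates to True.

True


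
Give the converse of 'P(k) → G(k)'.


The converse of (P → Q) is (Q → P). It is not in general equivalent to the original.
Here P = 'P(k)' and Q = 'G(k)'.

If G(k), then P(k).


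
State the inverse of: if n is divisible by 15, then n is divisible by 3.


The inverse of (P → Q) is (¬P → ¬Q). It is equivalent to the converse, not to the original.
Here P = 'n is divisible by 15' and Q = 'n is divisible by 3'.

If not (n is divisible by 15), then not (n is divisible by 3).


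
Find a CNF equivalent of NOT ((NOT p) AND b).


Step 1: Apply De Morgan: ¬((¬p) ∧ b) = ¬(¬p) ∨ ¬b.
Step 2: Eliminate any double negations (¬¬X = X).

p OR (NOT b)


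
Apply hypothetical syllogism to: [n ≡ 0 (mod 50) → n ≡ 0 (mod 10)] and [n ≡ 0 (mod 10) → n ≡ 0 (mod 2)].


Hypothetical syllogism: from (P → Q) and (Q → R), infer (P → R).
Chain the two implications through the shared middle term 'n ≡ 0 (mod 10)'.

n ≡ 0 (mod 50) → n ≡ 0 (mod 2)


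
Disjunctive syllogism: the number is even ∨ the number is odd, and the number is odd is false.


Disjunctive syllogism: from (P ∨ Q) and ¬P, infer Q.
One disjunct, 'the number is odd', is ruled out; the other must hold.

the number is even


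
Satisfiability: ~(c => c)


Check all 2 assignments over {c}:
c | φ
-----
False | False
True | False
No assignment makes the formula true.

Unsatisfiable.


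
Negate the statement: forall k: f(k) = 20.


¬(forall x: φ) = exists x: ¬φ, and ¬(exists x: φ) = forall x: ¬φ.
Apply to the universal statement.

exists k: ~(f(k) = 20)


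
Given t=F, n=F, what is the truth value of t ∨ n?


Disjunction is false only when both operands are false.
Substitute: t=F, n=F.
F ∨ F evaluates to F.

F


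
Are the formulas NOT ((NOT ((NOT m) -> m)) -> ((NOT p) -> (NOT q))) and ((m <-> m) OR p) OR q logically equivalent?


Compare truth tables:
m | p | q | φ | ψ
-----------------
F | F | F | F | T
T | F | F | F | T
F | T | F | F | T
T | T | F | F | T
F | F | T | T | T
T | F | T | F | T
F | T | T | F | T
T | T | T | F | T
They differ at row 1 (m=F, p=F, q=F): φ=F but ψ=T.

No, they are not logically equivalent.


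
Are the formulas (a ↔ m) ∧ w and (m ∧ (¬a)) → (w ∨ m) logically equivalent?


Compare truth tables:
a | m | w | φ | ψ
-----------------
F | F | F | F | T
T | F | F | F | T
F | T | F | F | T
T | T | F | F | T
F | F | T | T | T
T | F | T | F | T
F | T | T | F | T
T | T | T | T | T
They differ at row 1 (a=F, m=F, w=F): φ=F but ψ=T.

No, they are not logically equivalent.


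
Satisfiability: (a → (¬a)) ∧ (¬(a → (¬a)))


Check all 2 assignments over {a}:
a | φ
-----
F | F
T | F
No assignment makes the formula true.

Unsatisfiable.


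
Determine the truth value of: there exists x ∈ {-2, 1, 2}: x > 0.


Evaluate the predicate on each element: -2:F, 1:T, 2:T.
Witness x = 1 satisfies the predicate.

T


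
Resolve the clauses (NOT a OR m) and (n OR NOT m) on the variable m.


The clauses contain complementary literals m and NOTm.
Resolution eliminates this pair and disjoins the remaining literals (merging duplicates).

(NOT a OR n)


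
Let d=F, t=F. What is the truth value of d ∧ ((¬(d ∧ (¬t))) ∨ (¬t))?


Substitute d=F, t=F:
¬t = T
d ∧ (¬t) = F ∧ T = F
¬(d ∧ (¬t)) = T
¬t = T
(¬(d ∧ (¬t))) ∨ (¬t) = T ∨ T = T
d ∧ ((¬(d ∧ (¬t))) ∨ (¬t)) = F ∧ T = F

F


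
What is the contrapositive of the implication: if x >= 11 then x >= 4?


The contrapositive of (P → Q) is (¬Q → ¬P); it is logically equivalent to the original.
Here P = 'x >= 11' and Q = 'x >= 4'.

If not (x >= 4), then not (x >= 11).


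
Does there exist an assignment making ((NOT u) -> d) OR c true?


Search for a satisfying assignment over {c, d, u}.
Try c=T, d=F, u=F: the formula evaluates to T.
A satisfying assignment exists.

Satisfiable.


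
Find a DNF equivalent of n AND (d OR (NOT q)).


Step 1: Distribute ∧ over ∨: n ∧ (d ∨ (¬q)) = (n ∧ d) ∨ (n ∧ (¬q)).

(n AND d) OR (n AND (NOT q))


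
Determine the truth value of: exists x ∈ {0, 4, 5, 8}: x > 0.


Evaluate the predicate on each element: 0:False, 4:True, 5:True, 8:True.
Witness x = 4 satisfies the predicate.

True


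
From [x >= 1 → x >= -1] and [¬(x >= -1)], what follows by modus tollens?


Modus tollens: from (P → Q) and ¬Q, infer ¬P.
Q = 'x >= -1' is denied; since P → Q, P must also fail.

Not (x >= 1).


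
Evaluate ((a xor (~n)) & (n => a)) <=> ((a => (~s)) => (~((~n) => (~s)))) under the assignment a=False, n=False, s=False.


Substitute a=False, n=False, s=False:
… (earlier sub-steps elided)
n => a = False => False = True
(a xor (~n)) & (n => a) = True & True = True
~s = True
a => (~s) = False => True = True
~n = True
~s = True
(~n) => (~s) = True => True = True
~((~n) => (~s)) = False
(a => (~s)) => (~((~n) => (~s))) = True => False = False
((a xor (~n)) & (n => a)) <=> ((a => (~s)) => (~((~n) => (~s)))) = True <=> False = False

False


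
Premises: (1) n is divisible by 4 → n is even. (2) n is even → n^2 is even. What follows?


Hypothetical syllogism: from (P → Q) and (Q → R), infer (P → R).
Chain the two implications through the shared middle term 'n is even'.

n is divisible by 4 → n^2 is even


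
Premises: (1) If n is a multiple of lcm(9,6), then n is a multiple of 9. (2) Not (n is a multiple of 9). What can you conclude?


Modus tollens: from (P → Q) and ¬Q, infer ¬P.
Q = 'n is a multiple of 9' is denied; since P → Q, P must also fail.

Not (n is a multiple of lcm(9,6)).


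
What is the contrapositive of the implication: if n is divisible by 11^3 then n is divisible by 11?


The contrapositive of (P → Q) is (¬Q → ¬P); it is logically equivalent to the original.
Here P = 'n is divisible by 11^3' and Q = 'n is divisible by 11'.

If not (n is divisible by 11), then not (n is divisible by 11^3).


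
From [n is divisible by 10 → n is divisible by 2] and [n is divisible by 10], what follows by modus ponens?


Modus ponens: from (P → Q) and P, infer Q.
P = 'n is divisible by 10' is asserted, and P → Q holds, so Q follows.

n is divisible by 2.


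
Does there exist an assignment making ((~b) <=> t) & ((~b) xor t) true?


Check all 4 assignments over {b, t}:
b | t | φ
---------
False | False | False
True | False | False
False | True | False
True | True | False
No assignment makes the formula true.

Unsatisfiable.


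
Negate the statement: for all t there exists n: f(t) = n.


Negation flips each quantifier (∀↔∃) and negates the inner predicate.
¬(for all t there exists n: φ) = there exists t for all n: ¬φ.

there exists t for all n: NOT(f(t) = n)


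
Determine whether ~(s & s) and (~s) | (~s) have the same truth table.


Compare truth tables:
s | φ | ψ
---------
False | True | True
True | False | False
The columns φ and ψ agree on every row.

Yes, they are logically equivalent.


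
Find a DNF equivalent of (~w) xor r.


Step 1: (¬w) ⊕ r is true exactly when they disagree: ((¬w) ∧ ¬r) ∨ (¬(¬w) ∧ r).
Step 2: Eliminate any double negations (¬¬X = X).

((~w) & (~r)) | (w & r)


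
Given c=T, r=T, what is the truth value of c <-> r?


Biconditional is true when both operands have the same truth value.
Substitute: c=T, r=T.
T <-> T evaluates to T.

T


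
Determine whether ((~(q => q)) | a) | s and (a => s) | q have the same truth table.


Compare truth tables:
a | q | s | φ | ψ
-----------------
False | False | False | False | True
True | False | False | True | False
False | True | False | False | True
True | True | False | True | True
False | False | True | True | True
True | False | True | True | True
False | True | True | True | True
True | True | True | True | True
They differ at row 1 (a=False, q=False, s=False): φ=False but ψ=True.

No, they are not logically equivalent.


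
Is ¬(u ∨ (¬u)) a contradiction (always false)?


Truth table over {u}:
u | φ
-----
F | F
T | F
Every row is false.

Yes, it is a contradiction.


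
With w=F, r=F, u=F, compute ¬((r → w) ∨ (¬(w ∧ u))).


Substitute w=F, r=F, u=F:
r → w = F → F = T
w ∧ u = F ∧ F = F
¬(w ∧ u) = T
(r → w) ∨ (¬(w ∧ u)) = T ∨ T = T
¬((r → w) ∨ (¬(w ∧ u))) = F

F


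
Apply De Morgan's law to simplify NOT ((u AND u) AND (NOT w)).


De Morgan: the negation of a conjunction is the disjunction of the negations.
Distribute NOT across AND, flipping it to OR, and negate each literal.

((NOT u) OR (NOT u)) OR w


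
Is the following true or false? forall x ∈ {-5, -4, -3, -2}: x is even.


Evaluate the predicate on each element: -5:False, -4:True, -3:False, -2:True.
Counterexample x = -5 fails the predicate.

False


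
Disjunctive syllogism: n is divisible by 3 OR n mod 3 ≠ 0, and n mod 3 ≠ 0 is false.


Disjunctive syllogism: from (P ∨ Q) and ¬P, infer Q.
One disjunct, 'n mod 3 ≠ 0', is ruled out; the other must hold.

n is divisible by 3


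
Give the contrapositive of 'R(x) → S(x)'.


The contrapositive of (P → Q) is (¬Q → ¬P); it is logically equivalent to the original.
Here P = 'R(x)' and Q = 'S(x)'.

If not (S(x)), then not (R(x)).


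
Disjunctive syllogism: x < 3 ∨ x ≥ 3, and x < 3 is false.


Disjunctive syllogism: from (P ∨ Q) and ¬P, infer Q.
One disjunct, 'x < 3', is ruled out; the other must hold.

x ≥ 3


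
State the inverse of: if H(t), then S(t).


The inverse of (P → Q) is (¬P → ¬Q). It is equivalent to the converse, not to the original.
Here P = 'H(t)' and Q = 'S(t)'.

If not (H(t)), then not (S(t)).


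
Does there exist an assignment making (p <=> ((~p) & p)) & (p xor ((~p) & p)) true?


Check all 2 assignments over {p}:
p | φ
-----
False | False
True | False
No assignment makes the formula true.

Unsatisfiable.


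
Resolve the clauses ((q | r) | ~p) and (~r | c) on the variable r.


The clauses contain complementary literals r and ~r.
Resolution eliminates this pair and disjoins the remaining literals (merging duplicates).

((q | ~p) | c)


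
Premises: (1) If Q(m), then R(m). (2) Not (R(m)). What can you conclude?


Modus tollens: from (P → Q) and ¬Q, infer ¬P.
Q = 'R(m)' is denied; since P → Q, P must also fail.

Not (Q(m)).


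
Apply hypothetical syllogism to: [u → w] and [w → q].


Hypothetical syllogism: from (P → Q) and (Q → R), infer (P → R).
Chain the two implications through the shared middle term 'w'.

u → q


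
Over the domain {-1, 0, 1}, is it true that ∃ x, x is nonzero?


Evaluate the predicate on each element: -1:T, 0:F, 1:T.
Witness x = -1 satisfies the predicate.

T


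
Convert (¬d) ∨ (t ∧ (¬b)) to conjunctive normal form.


Step 1: Distribute ∨ over ∧: (¬d) ∨ (t ∧ (¬b)) = ((¬d) ∨ t) ∧ ((¬d) ∨ (¬b)).

((¬d) ∨ t) ∧ ((¬d) ∨ (¬b))


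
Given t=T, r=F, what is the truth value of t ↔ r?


Biconditional is true when both operands have the same truth value.
Substitute: t=T, r=F.
T ↔ F evaluates to F.

F


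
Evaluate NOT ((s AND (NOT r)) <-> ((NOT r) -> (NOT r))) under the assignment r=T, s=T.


Substitute r=T, s=T:
NOT r = F
s AND (NOT r) = T AND F = F
NOT r = F
NOT r = F
(NOT r) -> (NOT r) = F -> F = T
(s AND (NOT r)) <-> ((NOT r) -> (NOT r)) = F <-> T = F
NOT ((s AND (NOT r)) <-> ((NOT r) -> (NOT r))) = T

T


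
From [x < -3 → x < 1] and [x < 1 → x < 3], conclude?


Hypothetical syllogism: from (P → Q) and (Q → R), infer (P → R).
Chain the two implications through the shared middle term 'x < 1'.

x < -3 → x < 3


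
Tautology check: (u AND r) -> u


Build the truth table over {r, u}:
r | u | φ
---------
F | F | T
T | F | T
F | T | T
T | T | T
Every row evaluates to true.

Yes, it is a tautology.


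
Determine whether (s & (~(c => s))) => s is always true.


Build the truth table over {c, s}:
c | s | φ
---------
False | False | True
True | False | True
False | True | True
True | True | True
Every row evaluates to true.

Yes, it is a tautology.


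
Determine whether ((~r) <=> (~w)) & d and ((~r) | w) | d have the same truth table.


Compare truth tables:
d | r | w | φ | ψ
-----------------
False | False | False | False | True
True | False | False | True | True
False | True | False | False | False
True | True | False | False | True
False | False | True | False | True
True | False | True | False | True
False | True | True | False | True
True | True | True | True | True
They differ at row 1 (d=False, r=False, w=False): φ=False but ψ=True.

No, they are not logically equivalent.


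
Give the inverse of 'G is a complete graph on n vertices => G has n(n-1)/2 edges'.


The inverse of (P → Q) is (¬P → ¬Q). It is equivalent to the converse, not to the original.
Here P = 'G is a complete graph on n vertices' and Q = 'G has n(n-1)/2 edges'.

If not (G is a complete graph on n vertices), then not (G has n(n-1)/2 edges).


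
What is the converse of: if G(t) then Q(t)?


The converse of (P → Q) is (Q → P). It is not in general equivalent to the original.
Here P = 'G(t)' and Q = 'Q(t)'.

If Q(t), then G(t).


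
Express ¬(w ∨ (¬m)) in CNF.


Step 1: Apply De Morgan: ¬(w ∨ (¬m)) = ¬w ∧ ¬(¬m).
Step 2: Eliminate any double negations (¬¬X = X).

(¬w) ∧ m


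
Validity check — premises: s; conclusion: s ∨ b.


This matches the form of disjunction introduction: the conclusion follows in every model of the premises.

Valid.


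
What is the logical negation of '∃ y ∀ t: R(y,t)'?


Negation flips each quantifier (∀↔∃) and negates the inner predicate.
¬(∃ y ∀ t: φ) = ∀ y ∃ t: ¬φ.

∀ y ∃ t: ¬(R(y,t))


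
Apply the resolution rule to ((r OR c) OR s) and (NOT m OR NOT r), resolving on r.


The clauses contain complementary literals r and NOTr.
Resolution eliminates this pair and disjoins the remaining literals (merging duplicates).

((c OR s) OR NOT m)


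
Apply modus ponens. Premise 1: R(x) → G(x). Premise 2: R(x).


Modus ponens: from (P → Q) and P, infer Q.
P = 'R(x)' is asserted, and P → Q holds, so Q follows.

G(x).


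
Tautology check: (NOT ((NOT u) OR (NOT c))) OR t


Build the truth table over {c, t, u}:
c | t | u | φ
-------------
F | F | F | F
T | F | F | F
F | T | F | T
T | T | F | T
F | F | T | F
T | F | T | T
F | T | T | T
T | T | T | T
Counterexample at row 1: with c=F, t=F, u=F, the formula is F.

No, it is not a tautology.


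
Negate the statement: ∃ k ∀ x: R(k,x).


Negation flips each quantifier (∀↔∃) and negates the inner predicate.
¬(∃ k ∀ x: φ) = ∀ k ∃ x: ¬φ.

∀ k ∃ x: ¬(R(k,x))


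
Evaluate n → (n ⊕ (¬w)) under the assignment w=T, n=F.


Substitute w=T, n=F:
¬w = F
n ⊕ (¬w) = F ⊕ F = F
n → (n ⊕ (¬w)) = F → F = T

T


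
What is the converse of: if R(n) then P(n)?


The converse of (P → Q) is (Q → P). It is not in general equivalent to the original.
Here P = 'R(n)' and Q = 'P(n)'.

If P(n), then R(n).


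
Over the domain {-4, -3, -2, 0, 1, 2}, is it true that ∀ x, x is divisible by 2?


Evaluate the predicate on each element: -4:T, -3:F, -2:T, 0:T, 1:F, 2:T.
Counterexample x = -3 fails the predicate.

F


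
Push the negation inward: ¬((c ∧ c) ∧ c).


De Morgan: the negation of a conjunction is the disjunction of the negations.
Distribute ¬ across ∧, flipping it to ∨, and negate each literal.

((¬c) ∨ (¬c)) ∨ (¬c)


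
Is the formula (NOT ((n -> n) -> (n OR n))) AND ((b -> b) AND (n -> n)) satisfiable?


Search for a satisfying assignment over {b, n}.
Try b=F, n=F: the formula evaluates to T.
A satisfying assignment exists.

Satisfiable.


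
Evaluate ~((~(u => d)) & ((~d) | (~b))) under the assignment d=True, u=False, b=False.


Substitute d=True, u=False, b=False:
u => d = False => True = True
~(u => d) = False
~d = False
~b = True
(~d) | (~b) = False | True = True
(~(u => d)) & ((~d) | (~b)) = False & True = False
~((~(u => d)) & ((~d) | (~b))) = True

True


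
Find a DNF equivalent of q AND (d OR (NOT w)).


Step 1: Distribute ∧ over ∨: q ∧ (d ∨ (¬w)) = (q ∧ d) ∨ (q ∧ (¬w)).

(q AND d) OR (q AND (NOT w))


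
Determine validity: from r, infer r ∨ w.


This matches the form of disjunction introduction: the conclusion follows in every model of the premises.

Valid.


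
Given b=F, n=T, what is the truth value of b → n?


Implication is false only when antecedent is true and consequent is false.
Substitute: b=F, n=T.
F → T evaluates to T.

T


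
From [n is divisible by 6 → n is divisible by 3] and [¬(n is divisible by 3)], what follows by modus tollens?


Modus tollens: from (P → Q) and ¬Q, infer ¬P.
Q = 'n is divisible by 3' is denied; since P → Q, P must also fail.

Not (n is divisible by 6).


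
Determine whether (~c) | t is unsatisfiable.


Truth table over {c, t}:
c | t | φ
---------
False | False | True
True | False | False
False | True | True
True | True | True
Satisfying assignment at row 1: c=False, t=False gives True.

No, it is not a contradiction.


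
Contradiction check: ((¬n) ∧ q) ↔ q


Truth table over {n, q}:
n | q | φ
---------
F | F | T
T | F | T
F | T | T
T | T | F
Satisfying assignment at row 1: n=F, q=F gives T.

No, it is not a contradiction.


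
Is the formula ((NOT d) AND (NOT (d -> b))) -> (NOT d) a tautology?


Build the truth table over {b, d}:
b | d | φ
---------
F | F | T
T | F | T
F | T | T
T | T | T
Every row evaluates to true.

Yes, it is a tautology.


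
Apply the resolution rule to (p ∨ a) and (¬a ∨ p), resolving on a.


The clauses contain complementary literals a and ¬a.
Resolution eliminates this pair and disjoins the remaining literals (merging duplicates).

p


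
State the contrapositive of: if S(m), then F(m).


The contrapositive of (P → Q) is (¬Q → ¬P); it is logically equivalent to the original.
Here P = 'S(m)' and Q = 'F(m)'.

If not (F(m)), then not (S(m)).


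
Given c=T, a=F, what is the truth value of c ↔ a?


Biconditional is true when both operands have the same truth value.
Substitute: c=T, a=F.
T ↔ F evaluates to F.

F


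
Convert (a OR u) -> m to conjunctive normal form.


Step 1: Rewrite as ¬(a ∨ u) ∨ m = (¬a ∧ ¬u) ∨ m.
Step 2: Distribute ∨ over ∧.

((NOT a) OR m) AND ((NOT u) OR m)


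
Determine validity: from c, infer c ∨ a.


This matches the form of disjunction introduction: the conclusion follows in every model of the premises.

Valid.


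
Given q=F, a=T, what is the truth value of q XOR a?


Exclusive or is true when exactly one operand is true.
Substitute: q=F, a=T.
F XOR T evaluates to T.

T


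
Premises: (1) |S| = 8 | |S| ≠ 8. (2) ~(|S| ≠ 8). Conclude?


Disjunctive syllogism: from (P ∨ Q) and ¬P, infer Q.
One disjunct, '|S| ≠ 8', is ruled out; the other must hold.

|S| = 8


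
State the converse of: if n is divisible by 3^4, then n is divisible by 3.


The converse of (P → Q) is (Q → P). It is not in general equivalent to the original.
Here P = 'n is divisible by 3^4' and Q = 'n is divisible by 3'.

If n is divisible by 3, then n is divisible by 3^4.


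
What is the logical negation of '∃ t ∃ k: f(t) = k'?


Negation flips each quantifier (∀↔∃) and negates the inner predicate.
¬(∃ t ∃ k: φ) = ∀ t ∀ k: ¬φ.

∀ t ∀ k: ¬(f(t) = k)


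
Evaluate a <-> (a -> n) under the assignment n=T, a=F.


Substitute n=T, a=F:
a -> n = F -> T = T
a <-> (a -> n) = F <-> T = F

F


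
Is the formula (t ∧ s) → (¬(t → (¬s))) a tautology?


Build the truth table over {s, t}:
s | t | φ
---------
F | F | T
T | F | T
F | T | T
T | T | T
Every row evaluates to true.

Yes, it is a tautology.


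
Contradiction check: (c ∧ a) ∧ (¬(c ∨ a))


Truth table over {a, c}:
a | c | φ
---------
F | F | F
T | F | F
F | T | F
T | T | F
Every row is false.

Yes, it is a contradiction.


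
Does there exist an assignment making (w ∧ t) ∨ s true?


Search for a satisfying assignment over {s, t, w}.
Try s=T, t=F, w=F: the formula evaluates to T.
A satisfying assignment exists.

Satisfiable.


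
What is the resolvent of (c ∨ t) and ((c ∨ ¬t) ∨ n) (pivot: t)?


The clauses contain complementary literals t and ¬t.
Resolution eliminates this pair and disjoins the remaining literals (merging duplicates).

(c ∨ n)


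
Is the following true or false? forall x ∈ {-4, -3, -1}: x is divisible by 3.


Evaluate the predicate on each element: -4:False, -3:True, -1:False.
Counterexample x = -4 fails the predicate.

False


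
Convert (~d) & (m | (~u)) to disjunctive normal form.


Step 1: Distribute ∧ over ∨: (¬d) ∧ (m ∨ (¬u)) = ((¬d) ∧ m) ∨ ((¬d) ∧ (¬u)).

((~d) & m) | ((~d) & (~u))


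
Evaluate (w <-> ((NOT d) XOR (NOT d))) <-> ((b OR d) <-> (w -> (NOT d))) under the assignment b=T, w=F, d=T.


Substitute b=T, w=F, d=T:
NOT d = F
NOT d = F
(NOT d) XOR (NOT d) = F XOR F = F
w <-> ((NOT d) XOR (NOT d)) = F <-> F = T
b OR d = T OR T = T
NOT d = F
w -> (NOT d) = F -> F = T
(b OR d) <-> (w -> (NOT d)) = T <-> T = T
(w <-> ((NOT d) XOR (NOT d))) <-> ((b OR d) <-> (w -> (NOT d))) = T <-> T = T

T


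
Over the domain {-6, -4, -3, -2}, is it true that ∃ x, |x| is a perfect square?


Evaluate the predicate on each element: -6:F, -4:T, -3:F, -2:F.
Witness x = -4 satisfies the predicate.

T


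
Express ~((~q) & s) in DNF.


Step 1: Apply De Morgan: ¬((¬q) ∧ s) = ¬(¬q) ∨ ¬s.
Step 2: Eliminate any double negations (¬¬X = X).

q | (~s)


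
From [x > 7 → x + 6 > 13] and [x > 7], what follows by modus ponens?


Modus ponens: from (P → Q) and P, infer Q.
P = 'x > 7' is asserted, and P → Q holds, so Q follows.

x + 6 > 13.


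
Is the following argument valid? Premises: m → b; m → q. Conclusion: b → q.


This is (no valid rule). There exist truth assignments where the premises are all true but the conclusion is false.

Invalid.


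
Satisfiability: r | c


Search for a satisfying assignment over {c, r}.
Try c=True, r=False: the formula evaluates to True.
A satisfying assignment exists.

Satisfiable.


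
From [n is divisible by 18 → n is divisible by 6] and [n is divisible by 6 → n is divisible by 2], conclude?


Hypothetical syllogism: from (P → Q) and (Q → R), infer (P → R).
Chain the two implications through the shared middle term 'n is divisible by 6'.

n is divisible by 18 → n is divisible by 2


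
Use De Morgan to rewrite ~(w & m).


De Morgan: the negation of a conjunction is the disjunction of the negations.
Distribute ~ across &, flipping it to |, and negate each literal.

(~w) | (~m)


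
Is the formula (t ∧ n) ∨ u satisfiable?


Search for a satisfying assignment over {n, t, u}.
Try n=T, t=T, u=F: the formula evaluates to T.
A satisfying assignment exists.

Satisfiable.


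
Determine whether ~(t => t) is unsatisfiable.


Truth table over {t}:
t | φ
-----
False | False
True | False
Every row is false.

Yes, it is a contradiction.


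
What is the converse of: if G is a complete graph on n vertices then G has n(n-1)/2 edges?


The converse of (P → Q) is (Q → P). It is not in general equivalent to the original.
Here P = 'G is a complete graph on n vertices' and Q = 'G has n(n-1)/2 edges'.

If G has n(n-1)/2 edges, then G is a complete graph on n vertices.


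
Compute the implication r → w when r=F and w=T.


Implication is false only when antecedent is true and consequent is false.
Substitute: r=F, w=T.
F → T evaluates to T.

T


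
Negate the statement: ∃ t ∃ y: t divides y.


Negation flips each quantifier (∀↔∃) and negates the inner predicate.
¬(∃ t ∃ y: φ) = ∀ t ∀ y: ¬φ.

∀ t ∀ y: ¬(t divides y)


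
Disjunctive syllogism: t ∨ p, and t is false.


Disjunctive syllogism: from (P ∨ Q) and ¬P, infer Q.
One disjunct, 't', is ruled out; the other must hold.

p


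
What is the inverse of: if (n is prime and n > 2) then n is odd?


The inverse of (P → Q) is (¬P → ¬Q). It is equivalent to the converse, not to the original.
Here P = '(n is prime and n > 2)' and Q = 'n is odd'.

If not ((n is prime and n > 2)), then not (n is odd).


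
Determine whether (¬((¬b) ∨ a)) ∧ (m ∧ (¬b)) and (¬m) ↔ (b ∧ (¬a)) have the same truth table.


Compare truth tables:
a | b | m | φ | ψ
-----------------
F | F | F | F | F
T | F | F | F | F
F | T | F | F | T
T | T | F | F | F
F | F | T | F | T
T | F | T | F | T
F | T | T | F | F
T | T | T | F | T
They differ at row 3 (a=F, b=T, m=F): φ=F but ψ=T.

No, they are not logically equivalent.


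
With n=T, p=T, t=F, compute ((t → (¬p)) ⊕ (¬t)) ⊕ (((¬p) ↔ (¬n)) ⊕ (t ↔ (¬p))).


Substitute n=T, p=T, t=F:
… (earlier sub-steps elided)
t → (¬p) = F → F = T
¬t = T
(t → (¬p)) ⊕ (¬t) = T ⊕ T = F
¬p = F
¬n = F
(¬p) ↔ (¬n) = F ↔ F = T
¬p = F
t ↔ (¬p) = F ↔ F = T
((¬p) ↔ (¬n)) ⊕ (t ↔ (¬p)) = T ⊕ T = F
((t → (¬p)) ⊕ (¬t)) ⊕ (((¬p) ↔ (¬n)) ⊕ (t ↔ (¬p))) = F ⊕ F = F

F


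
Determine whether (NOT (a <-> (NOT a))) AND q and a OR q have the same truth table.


Compare truth tables:
a | q | φ | ψ
-------------
F | F | F | F
T | F | F | T
F | T | T | T
T | T | T | T
They differ at row 2 (a=T, q=F): φ=F but ψ=T.

No, they are not logically equivalent.


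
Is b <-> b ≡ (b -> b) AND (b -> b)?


Compare truth tables:
b | φ | ψ
---------
F | T | T
T | T | T
The columns φ and ψ agree on every row.

Yes, they are logically equivalent.


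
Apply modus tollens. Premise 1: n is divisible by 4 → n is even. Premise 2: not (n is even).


Modus tollens: from (P → Q) and ¬Q, infer ¬P.
Q = 'n is even' is denied; since P → Q, P must also fail.

Not (n is divisible by 4).


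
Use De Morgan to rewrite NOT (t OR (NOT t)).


De Morgan: the negation of a disjunction is the conjunction of the negations.
Distribute NOT across OR, flipping it to AND, and negate each literal.

(NOT t) AND t


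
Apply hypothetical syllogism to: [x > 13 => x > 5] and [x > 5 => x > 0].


Hypothetical syllogism: from (P → Q) and (Q → R), infer (P → R).
Chain the two implications through the shared middle term 'x > 5'.

x > 13 => x > 0


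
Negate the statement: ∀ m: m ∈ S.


¬(∀ x: φ) = ∃ x: ¬φ, and ¬(∃ x: φ) = ∀ x: ¬φ.
Apply to the universal statement.

∃ m: ¬(m ∈ S)


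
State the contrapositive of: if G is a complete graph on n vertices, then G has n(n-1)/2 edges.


The contrapositive of (P → Q) is (¬Q → ¬P); it is logically equivalent to the original.
Here P = 'G is a complete graph on n vertices' and Q = 'G has n(n-1)/2 edges'.

If not (G has n(n-1)/2 edges), then not (G is a complete graph on n vertices).


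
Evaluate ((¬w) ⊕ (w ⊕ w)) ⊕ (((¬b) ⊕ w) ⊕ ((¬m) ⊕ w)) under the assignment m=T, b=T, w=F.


Substitute m=T, b=T, w=F:
¬w = T
w ⊕ w = F ⊕ F = F
(¬w) ⊕ (w ⊕ w) = T ⊕ F = T
¬b = F
(¬b) ⊕ w = F ⊕ F = F
¬m = F
(¬m) ⊕ w = F ⊕ F = F
((¬b) ⊕ w) ⊕ ((¬m) ⊕ w) = F ⊕ F = F
((¬w) ⊕ (w ⊕ w)) ⊕ (((¬b) ⊕ w) ⊕ ((¬m) ⊕ w)) = T ⊕ F = T

T


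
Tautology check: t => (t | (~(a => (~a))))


Build the truth table over {a, t}:
a | t | φ
---------
False | False | True
True | False | True
False | True | True
True | True | True
Every row evaluates to true.

Yes, it is a tautology.


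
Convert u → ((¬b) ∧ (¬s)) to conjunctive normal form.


Step 1: Rewrite u → ((¬b) ∧ (¬s)) as ¬u ∨ ((¬b) ∧ (¬s)).
Step 2: Distribute ∨ over ∧.

((¬u) ∨ (¬b)) ∧ ((¬u) ∨ (¬s))


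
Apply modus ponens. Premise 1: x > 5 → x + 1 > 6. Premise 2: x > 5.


Modus ponens: from (P → Q) and P, infer Q.
P = 'x > 5' is asserted, and P → Q holds, so Q follows.

x + 1 > 6.


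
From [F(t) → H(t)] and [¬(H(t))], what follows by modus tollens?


Modus tollens: from (P → Q) and ¬Q, infer ¬P.
Q = 'H(t)' is denied; since P → Q, P must also fail.

Not (F(t)).


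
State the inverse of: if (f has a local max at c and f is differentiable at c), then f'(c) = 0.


The inverse of (P → Q) is (¬P → ¬Q). It is equivalent to the converse, not to the original.
Here P = '(f has a local max at c and f is differentiable at c)' and Q = 'f'(c) = 0'.

If not ((f has a local max at c and f is differentiable at c)), then not (f'(c) = 0).


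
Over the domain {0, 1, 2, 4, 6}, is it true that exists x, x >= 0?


Evaluate the predicate on each element: 0:True, 1:True, 2:True, 4:True, 6:True.
Witness x = 0 satisfies the predicate.

True


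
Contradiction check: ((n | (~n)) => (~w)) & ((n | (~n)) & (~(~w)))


Truth table over {n, w}:
n | w | φ
---------
False | False | False
True | False | False
False | True | False
True | True | False
Every row is false.

Yes, it is a contradiction.


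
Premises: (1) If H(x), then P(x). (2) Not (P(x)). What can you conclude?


Modus tollens: from (P → Q) and ¬Q, infer ¬P.
Q = 'P(x)' is denied; since P → Q, P must also fail.

Not (H(x)).


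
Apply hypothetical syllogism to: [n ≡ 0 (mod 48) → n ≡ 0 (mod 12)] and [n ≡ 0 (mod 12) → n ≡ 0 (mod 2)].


Hypothetical syllogism: from (P → Q) and (Q → R), infer (P → R).
Chain the two implications through the shared middle term 'n ≡ 0 (mod 12)'.

n ≡ 0 (mod 48) → n ≡ 0 (mod 2)


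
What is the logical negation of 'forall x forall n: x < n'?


Negation flips each quantifier (∀↔∃) and negates the inner predicate.
¬(forall x forall n: φ) = exists x exists n: ¬φ.

exists x exists n: ~(x < n)


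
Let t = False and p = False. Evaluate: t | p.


Disjunction is false only when both operands are false.
Substitute: t=False, p=False.
False | False evaluates to False.

False


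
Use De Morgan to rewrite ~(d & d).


De Morgan: the negation of a conjunction is the disjunction of the negations.
Distribute ~ across &, flipping it to |, and negate each literal.

(~d) | (~d)


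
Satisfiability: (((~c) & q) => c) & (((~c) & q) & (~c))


Check all 4 assignments over {c, q}:
c | q | φ
---------
False | False | False
True | False | False
False | True | False
True | True | False
No assignment makes the formula true.

Unsatisfiable.


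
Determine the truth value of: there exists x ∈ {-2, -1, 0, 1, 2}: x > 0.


Evaluate the predicate on each element: -2:F, -1:F, 0:F, 1:T, 2:T.
Witness x = 1 satisfies the predicate.

T


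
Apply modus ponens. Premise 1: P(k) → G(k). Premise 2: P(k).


Modus ponens: from (P → Q) and P, infer Q.
P = 'P(k)' is asserted, and P → Q holds, so Q follows.

G(k).


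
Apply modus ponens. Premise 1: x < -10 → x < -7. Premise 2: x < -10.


Modus ponens: from (P → Q) and P, infer Q.
P = 'x < -10' is asserted, and P → Q holds, so Q follows.

x < -7.


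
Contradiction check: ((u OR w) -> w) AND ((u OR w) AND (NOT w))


Truth table over {u, w}:
u | w | φ
---------
F | F | F
T | F | F
F | T | F
T | T | F
Every row is false.

Yes, it is a contradiction.


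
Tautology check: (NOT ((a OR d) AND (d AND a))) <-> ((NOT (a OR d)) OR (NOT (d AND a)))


Build the truth table over {a, d}:
a | d | φ
---------
F | F | T
T | F | T
F | T | T
T | T | T
Every row evaluates to true.

Yes, it is a tautology.


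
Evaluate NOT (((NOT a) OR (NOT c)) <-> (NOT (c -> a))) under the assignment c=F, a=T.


Substitute c=F, a=T:
NOT a = F
NOT c = T
(NOT a) OR (NOT c) = F OR T = T
c -> a = F -> T = T
NOT (c -> a) = F
((NOT a) OR (NOT c)) <-> (NOT (c -> a)) = T <-> F = F
NOT (((NOT a) OR (NOT c)) <-> (NOT (c -> a))) = T

T


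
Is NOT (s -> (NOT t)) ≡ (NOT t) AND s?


Compare truth tables:
s | t | φ | ψ
-------------
F | F | F | F
T | F | F | T
F | T | F | F
T | T | T | F
They differ at row 2 (s=T, t=F): φ=F but ψ=T.

No, they are not logically equivalent.


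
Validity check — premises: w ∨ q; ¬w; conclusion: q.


This matches the form of disjunctive syllogism: the conclusion follows in every model of the premises.

Valid.


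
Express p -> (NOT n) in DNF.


Step 1: Rewrite p → (¬n) as ¬p ∨ (¬n).

(NOT p) OR (NOT n)


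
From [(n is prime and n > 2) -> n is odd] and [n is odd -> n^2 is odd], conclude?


Hypothetical syllogism: from (P → Q) and (Q → R), infer (P → R).
Chain the two implications through the shared middle term 'n is odd'.

(n is prime and n > 2) -> n^2 is odd


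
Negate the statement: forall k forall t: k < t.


Negation flips each quantifier (∀↔∃) and negates the inner predicate.
¬(forall k forall t: φ) = exists k exists t: ¬φ.

exists k exists t: ~(k < t)


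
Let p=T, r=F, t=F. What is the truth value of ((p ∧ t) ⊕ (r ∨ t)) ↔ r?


Substitute p=T, r=F, t=F:
p ∧ t = T ∧ F = F
r ∨ t = F ∨ F = F
(p ∧ t) ⊕ (r ∨ t) = F ⊕ F = F
((p ∧ t) ⊕ (r ∨ t)) ↔ r = F ↔ F = T

T
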